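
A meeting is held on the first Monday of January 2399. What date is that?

January 4, 2399

January 1, 2399 is a Friday.
The first Monday is therefore January 4 (3 days later).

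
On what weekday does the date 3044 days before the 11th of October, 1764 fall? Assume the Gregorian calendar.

Friday

Oct 11, 1764 is a Thursday.
3044 mod 7 = 6, so 3044 days before a Thursday is Thursday − 6 = Friday.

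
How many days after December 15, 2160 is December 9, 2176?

5838

Dec 15, 2160 → Dec 15, 2161: 365 days.
Dec 15, 2161 → Dec 15, 2162: 365 days.
Dec 15, 2162 → Dec 15, 2163: 365 days.
Dec 15, 2163 → Dec 15, 2164: 366 days (Feb 29, 2164 is in that span).
Dec 15, 2164 → Dec 15, 2165: 365 days.
Dec 15, 2165 → Dec 15, 2166: 365 days.
Dec 15, 2166 → Dec 15, 2167: 365 days.
Dec 15, 2167 → Dec 15, 2168: 366 days (Feb 29, 2168 is in that span).
Dec 15, 2168 → Dec 15, 2169: 365 days.
Dec 15, 2169 → Dec 15, 2170: 365 days.
Dec 15, 2170 → Dec 15, 2171: 365 days.
Dec 15, 2171 → Dec 15, 2172: 366 days (Feb 29, 2172 is in that span).
Dec 15, 2172 → Dec 15, 2173: 365 days.
Dec 15, 2173 → Dec 15, 2174: 365 days.
Dec 15, 2174 → Dec 15, 2175: 365 days.
Dec 15, 2175 → Jan 15, 2176: 31 days (December has 31).
Jan 15, 2176 → Feb 15, 2176: 31 days (January has 31).
Feb 15, 2176 → Mar 15, 2176: 29 days (February has 29).
Mar 15, 2176 → Apr 15, 2176: 31 days (March has 31).
Apr 15, 2176 → May 15, 2176: 30 days (April has 30).
May 15, 2176 → Jun 15, 2176: 31 days (May has 31).
Jun 15, 2176 → Jul 15, 2176: 30 days (June has 30).
Jul 15, 2176 → Aug 15, 2176: 31 days (July has 31).
Aug 15, 2176 → Sep 15, 2176: 31 days (August has 31).
Sep 15, 2176 → Oct 15, 2176: 30 days (September has 30).
Oct 15, 2176 → Nov 15, 2176: 31 days (October has 31).
Nov 15, 2176 → Dec 9, 2176: 24 days.
Total: 5838 days.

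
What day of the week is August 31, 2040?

Friday

January 1, 2040 is a Sunday.
Jan 1, 2040 → Feb 1, 2040: 31 days (January has 31).
Feb 1, 2040 → Mar 1, 2040: 29 days (February has 29).
Mar 1, 2040 → Apr 1, 2040: 31 days (March has 31).
Apr 1, 2040 → May 1, 2040: 30 days (April has 30).
May 1, 2040 → Jun 1, 2040: 31 days (May has 31).
Jun 1, 2040 → Jul 1, 2040: 30 days (June has 30).
Jul 1, 2040 → Aug 1, 2040: 31 days (July has 31).
Aug 1, 2040 → Aug 31, 2040: 30 days.
Total: 243 days.
243 mod 7 = 5, so Sunday + 5 = Friday.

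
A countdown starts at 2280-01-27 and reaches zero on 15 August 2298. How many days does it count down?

Jan 27, 2280 → Jan 27, 2281: 366 days (Feb 29, 2280 is in that span).
Jan 27, 2281 → Jan 27, 2282: 365 days.
Jan 27, 2282 → Jan 27, 2283: 365 days.
Jan 27, 2283 → Jan 27, 2284: 365 days.
Jan 27, 2284 → Jan 27, 2285: 366 days (Feb 29, 2284 is in that span).
Jan 27, 2285 → Jan 27, 2286: 365 days.
Jan 27, 2286 → Jan 27, 2287: 365 days.
Jan 27, 2287 → Jan 27, 2288: 365 days.
Jan 27, 2288 → Jan 27, 2289: 366 days (Feb 29, 2288 is in that span).
Jan 27, 2289 → Jan 27, 2290: 365 days.
Jan 27, 2290 → Jan 27, 2291: 365 days.
Jan 27, 2291 → Jan 27, 2292: 365 days.
Jan 27, 2292 → Jan 27, 2293: 366 days (Feb 29, 2292 is in that span).
Jan 27, 2293 → Jan 27, 2294: 365 days.
Jan 27, 2294 → Jan 27, 2295: 365 days.
Jan 27, 2295 → Jan 27, 2296: 365 days.
Jan 27, 2296 → Jan 27, 2297: 366 days (Feb 29, 2296 is in that span).
Jan 27, 2297 → Jan 27, 2298: 365 days.
Jan 27, 2298 → Feb 27, 2298: 31 days (January has 31).
Feb 27, 2298 → Mar 27, 2298: 28 days (February has 28).
Mar 27, 2298 → Apr 27, 2298: 31 days (March has 31).
Apr 27, 2298 → May 27, 2298: 30 days (April has 30).
May 27, 2298 → Jun 27, 2298: 31 days (May has 31).
Jun 27, 2298 → Jul 27, 2298: 30 days (June has 30).
Jul 27, 2298 → Aug 15, 2298: 19 days.
Total: 6775 days.

6775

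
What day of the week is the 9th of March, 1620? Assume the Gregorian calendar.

Monday

Doomsday rule: the anchor day for the 1600s is Tuesday. For year 20: 20÷12 = 1 r 8, and 8÷4 = 2, so 1+8+2 = 11.
Tuesday + 11 ≡ Saturday — that's 1620's doomsday.
In March the doomsday date is Mar 14.
Mar 9 is 5 days before Mar 14; 5 mod 7 = 5, so Saturday − 5 = Monday.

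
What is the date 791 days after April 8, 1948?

+365 (one year) → Apr 8, 1949 (426 left).
+365 (one year) → Apr 8, 1950 (61 left).
Apr has 30 days: +23 → May 1, 1950 (38 left).
May has 31 days: +31 → Jun 1, 1950 (7 left).
+7 → Jun 8, 1950.

June 8, 1950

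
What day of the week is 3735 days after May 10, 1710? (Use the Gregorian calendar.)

Wednesday

First find the weekday of May 10, 1710. Doomsday rule: the anchor day for the 1700s is Sunday. For year 10: 10÷12 = 0 r 10, and 10÷4 = 2, so 0+10+2 = 12.
Sunday + 12 ≡ Friday — that's 1710's doomsday.
In May the doomsday date is May 9.
May 10 is 1 day after May 9; 1 mod 7 = 1, so Friday + 1 = Saturday.
3735 mod 7 = 4, so 3735 days after a Saturday is Saturday + 4 = Wednesday.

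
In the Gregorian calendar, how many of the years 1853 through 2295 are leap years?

107

Multiples of 4 in [1853,2295]: 110.
Of those, multiples of 100: 4 (not leap unless ÷400).
Multiples of 400: 1.
Leap years = 110 − 4 + 1 = 107.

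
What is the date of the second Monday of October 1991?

October 1, 1991 is a Tuesday.
The first Monday is therefore October 7 (6 days later).
The second Monday is 7 + 1×7 = October 14.

October 14, 1991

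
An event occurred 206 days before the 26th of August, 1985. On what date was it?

February 1, 1985

−26 → Jul 31, 1985 (end of Jul, 31 days; 180 left).
−31 → Jun 30, 1985 (end of Jun, 30 days; 149 left).
−30 → May 31, 1985 (end of May, 31 days; 119 left).
−31 → Apr 30, 1985 (end of Apr, 30 days; 88 left).
−30 → Mar 31, 1985 (end of Mar, 31 days; 58 left).
−31 → Feb 28, 1985 (end of Feb, 28 days; 27 left).
−27 → Feb 1, 1985.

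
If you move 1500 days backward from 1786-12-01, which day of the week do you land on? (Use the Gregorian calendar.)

Wednesday

First find the weekday of Dec 1, 1786. Doomsday rule: the anchor day for the 1700s is Sunday. For year 86: 86÷12 = 7 r 2, and 2÷4 = 0, so 7+2+0 = 9.
Sunday + 9 ≡ Tuesday — that's 1786's doomsday.
In December the doomsday date is Dec 12.
Dec 1 is 11 days before Dec 12; 11 mod 7 = 4, so Tuesday − 4 = Friday.
1500 mod 7 = 2, so 1500 days before a Friday is Friday − 2 = Wednesday.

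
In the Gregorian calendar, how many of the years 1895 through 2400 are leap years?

Multiples of 4 in [1895,2400]: 127.
Of those, multiples of 100: 6 (not leap unless ÷400).
Multiples of 400: 2.
Leap years = 127 − 6 + 2 = 123.

123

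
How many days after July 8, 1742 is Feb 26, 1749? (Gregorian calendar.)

2425

Jul 8, 1742 → Jul 8, 1743: 365 days.
Jul 8, 1743 → Jul 8, 1744: 366 days (Feb 29, 1744 is in that span).
Jul 8, 1744 → Jul 8, 1745: 365 days.
Jul 8, 1745 → Jul 8, 1746: 365 days.
Jul 8, 1746 → Jul 8, 1747: 365 days.
Jul 8, 1747 → Jul 8, 1748: 366 days (Feb 29, 1748 is in that span).
Jul 8, 1748 → Aug 8, 1748: 31 days (July has 31).
Aug 8, 1748 → Sep 8, 1748: 31 days (August has 31).
Sep 8, 1748 → Oct 8, 1748: 30 days (September has 30).
Oct 8, 1748 → Nov 8, 1748: 31 days (October has 31).
Nov 8, 1748 → Dec 8, 1748: 30 days (November has 30).
Dec 8, 1748 → Jan 8, 1749: 31 days (December has 31).
Jan 8, 1749 → Feb 8, 1749: 31 days (January has 31).
Feb 8, 1749 → Feb 26, 1749: 18 days.
Total: 2425 days.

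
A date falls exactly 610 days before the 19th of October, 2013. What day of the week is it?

Friday

First find the weekday of Oct 19, 2013. Doomsday rule: the anchor day for the 2000s is Tuesday. For year 13: 13÷12 = 1 r 1, and 1÷4 = 0, so 1+1+0 = 2.
Tuesday + 2 ≡ Thursday — that's 2013's doomsday.
In October the doomsday date is Oct 10.
Oct 19 is 9 days after Oct 10; 9 mod 7 = 2, so Thursday + 2 = Saturday.
610 mod 7 = 1, so 610 days before a Saturday is Saturday − 1 = Friday.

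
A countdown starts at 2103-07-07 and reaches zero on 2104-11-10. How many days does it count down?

492

Jul 7, 2103 → Jul 7, 2104: 366 days (Feb 29, 2104 is in that span).
Jul 7, 2104 → Aug 7, 2104: 31 days (July has 31).
Aug 7, 2104 → Sep 7, 2104: 31 days (August has 31).
Sep 7, 2104 → Oct 7, 2104: 30 days (September has 30).
Oct 7, 2104 → Nov 7, 2104: 31 days (October has 31).
Nov 7, 2104 → Nov 10, 2104: 3 days.
Total: 492 days.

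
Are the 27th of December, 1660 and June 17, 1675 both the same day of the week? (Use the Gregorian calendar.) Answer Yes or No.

From Dec 27, 1660 to Jun 17, 1675 is 5285 days.
5285 mod 7 = 0, so they are the same weekday.
(Dec 27, 1660 is a Monday; Jun 17, 1675 is a Monday.)

Yes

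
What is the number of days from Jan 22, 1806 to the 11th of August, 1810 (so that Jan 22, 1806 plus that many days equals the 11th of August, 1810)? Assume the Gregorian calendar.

1662

Jan 22, 1806 → Jan 22, 1807: 365 days.
Jan 22, 1807 → Jan 22, 1808: 365 days.
Jan 22, 1808 → Jan 22, 1809: 366 days (Feb 29, 1808 is in that span).
Jan 22, 1809 → Jan 22, 1810: 365 days.
Jan 22, 1810 → Feb 22, 1810: 31 days (January has 31).
Feb 22, 1810 → Mar 22, 1810: 28 days (February has 28).
Mar 22, 1810 → Apr 22, 1810: 31 days (March has 31).
Apr 22, 1810 → May 22, 1810: 30 days (April has 30).
May 22, 1810 → Jun 22, 1810: 31 days (May has 31).
Jun 22, 1810 → Jul 22, 1810: 30 days (June has 30).
Jul 22, 1810 → Aug 11, 1810: 20 days.
Total: 1662 days.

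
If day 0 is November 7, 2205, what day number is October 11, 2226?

Nov 7, 2205 → Nov 7, 2206: 365 days.
Nov 7, 2206 → Nov 7, 2207: 365 days.
Nov 7, 2207 → Nov 7, 2208: 366 days (Feb 29, 2208 is in that span).
Nov 7, 2208 → Nov 7, 2209: 365 days.
Nov 7, 2209 → Nov 7, 2210: 365 days.
Nov 7, 2210 → Nov 7, 2211: 365 days.
Nov 7, 2211 → Nov 7, 2212: 366 days (Feb 29, 2212 is in that span).
Nov 7, 2212 → Nov 7, 2213: 365 days.
Nov 7, 2213 → Nov 7, 2214: 365 days.
Nov 7, 2214 → Nov 7, 2215: 365 days.
Nov 7, 2215 → Nov 7, 2216: 366 days (Feb 29, 2216 is in that span).
Nov 7, 2216 → Nov 7, 2217: 365 days.
Nov 7, 2217 → Nov 7, 2218: 365 days.
Nov 7, 2218 → Nov 7, 2219: 365 days.
Nov 7, 2219 → Nov 7, 2220: 366 days (Feb 29, 2220 is in that span).
Nov 7, 2220 → Nov 7, 2221: 365 days.
Nov 7, 2221 → Nov 7, 2222: 365 days.
Nov 7, 2222 → Nov 7, 2223: 365 days.
Nov 7, 2223 → Nov 7, 2224: 366 days (Feb 29, 2224 is in that span).
Nov 7, 2224 → Nov 7, 2225: 365 days.
Nov 7, 2225 → Dec 7, 2225: 30 days (November has 30).
Dec 7, 2225 → Jan 7, 2226: 31 days (December has 31).
Jan 7, 2226 → Feb 7, 2226: 31 days (January has 31).
Feb 7, 2226 → Mar 7, 2226: 28 days (February has 28).
Mar 7, 2226 → Apr 7, 2226: 31 days (March has 31).
Apr 7, 2226 → May 7, 2226: 30 days (April has 30).
May 7, 2226 → Jun 7, 2226: 31 days (May has 31).
Jun 7, 2226 → Jul 7, 2226: 30 days (June has 30).
Jul 7, 2226 → Aug 7, 2226: 31 days (July has 31).
Aug 7, 2226 → Sep 7, 2226: 31 days (August has 31).
Sep 7, 2226 → Oct 7, 2226: 30 days (September has 30).
Oct 7, 2226 → Oct 11, 2226: 4 days.
Total: 7643 days.

7643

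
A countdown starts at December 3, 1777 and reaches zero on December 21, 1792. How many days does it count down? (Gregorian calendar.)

Dec 3, 1777 → Dec 3, 1778: 365 days.
Dec 3, 1778 → Dec 3, 1779: 365 days.
Dec 3, 1779 → Dec 3, 1780: 366 days (Feb 29, 1780 is in that span).
Dec 3, 1780 → Dec 3, 1781: 365 days.
Dec 3, 1781 → Dec 3, 1782: 365 days.
Dec 3, 1782 → Dec 3, 1783: 365 days.
Dec 3, 1783 → Dec 3, 1784: 366 days (Feb 29, 1784 is in that span).
Dec 3, 1784 → Dec 3, 1785: 365 days.
Dec 3, 1785 → Dec 3, 1786: 365 days.
Dec 3, 1786 → Dec 3, 1787: 365 days.
Dec 3, 1787 → Dec 3, 1788: 366 days (Feb 29, 1788 is in that span).
Dec 3, 1788 → Dec 3, 1789: 365 days.
Dec 3, 1789 → Dec 3, 1790: 365 days.
Dec 3, 1790 → Dec 3, 1791: 365 days.
Dec 3, 1791 → Jan 3, 1792: 31 days (December has 31).
Jan 3, 1792 → Feb 3, 1792: 31 days (January has 31).
Feb 3, 1792 → Mar 3, 1792: 29 days (February has 29).
Mar 3, 1792 → Apr 3, 1792: 31 days (March has 31).
Apr 3, 1792 → May 3, 1792: 30 days (April has 30).
May 3, 1792 → Jun 3, 1792: 31 days (May has 31).
Jun 3, 1792 → Jul 3, 1792: 30 days (June has 30).
Jul 3, 1792 → Aug 3, 1792: 31 days (July has 31).
Aug 3, 1792 → Sep 3, 1792: 31 days (August has 31).
Sep 3, 1792 → Oct 3, 1792: 30 days (September has 30).
Oct 3, 1792 → Nov 3, 1792: 31 days (October has 31).
Nov 3, 1792 → Dec 3, 1792: 30 days (November has 30).
Dec 3, 1792 → Dec 21, 1792: 18 days.
Total: 5497 days.

5497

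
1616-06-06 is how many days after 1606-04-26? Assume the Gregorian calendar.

Apr 26, 1606 → Apr 26, 1607: 365 days.
Apr 26, 1607 → Apr 26, 1608: 366 days (Feb 29, 1608 is in that span).
Apr 26, 1608 → Apr 26, 1609: 365 days.
Apr 26, 1609 → Apr 26, 1610: 365 days.
Apr 26, 1610 → Apr 26, 1611: 365 days.
Apr 26, 1611 → Apr 26, 1612: 366 days (Feb 29, 1612 is in that span).
Apr 26, 1612 → Apr 26, 1613: 365 days.
Apr 26, 1613 → Apr 26, 1614: 365 days.
Apr 26, 1614 → Apr 26, 1615: 365 days.
Apr 26, 1615 → Apr 26, 1616: 366 days (Feb 29, 1616 is in that span).
Apr 26, 1616 → May 26, 1616: 30 days (April has 30).
May 26, 1616 → Jun 6, 1616: 11 days.
Total: 3694 days.

3694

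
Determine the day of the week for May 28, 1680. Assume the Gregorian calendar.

Tuesday

Doomsday rule: the anchor day for the 1600s is Tuesday. For year 80: 80÷12 = 6 r 8, and 8÷4 = 2, so 6+8+2 = 16.
Tuesday + 16 ≡ Thursday — that's 1680's doomsday.
In May the doomsday date is May 9.
May 28 is 19 days after May 9; 19 mod 7 = 5, so Thursday + 5 = Tuesday.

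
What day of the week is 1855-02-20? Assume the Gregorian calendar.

Tuesday

Doomsday rule: the anchor day for the 1800s is Friday. For year 55: 55÷12 = 4 r 7, and 7÷4 = 1, so 4+7+1 = 12.
Friday + 12 ≡ Wednesday — that's 1855's doomsday.
In February the doomsday date is Feb 28 (1855 is not a leap year).
Feb 20 is 8 days before Feb 28; 8 mod 7 = 1, so Wednesday − 1 = Tuesday.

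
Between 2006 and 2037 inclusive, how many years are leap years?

Multiples of 4 in [2006,2037]: 8.
Of those, multiples of 100: 0 (not leap unless ÷400).
Multiples of 400: 0.
Leap years = 8 − 0 + 0 = 8.

8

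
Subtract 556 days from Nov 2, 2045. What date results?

−365 (one year) → Nov 2, 2044 (191 left).
−2 → Oct 31, 2044 (end of Oct, 31 days; 189 left).
−31 → Sep 30, 2044 (end of Sep, 30 days; 158 left).
−30 → Aug 31, 2044 (end of Aug, 31 days; 128 left).
−31 → Jul 31, 2044 (end of Jul, 31 days; 97 left).
−31 → Jun 30, 2044 (end of Jun, 30 days; 66 left).
−30 → May 31, 2044 (end of May, 31 days; 36 left).
−31 → Apr 30, 2044 (end of Apr, 30 days; 5 left).
−5 → Apr 25, 2044.

April 25, 2044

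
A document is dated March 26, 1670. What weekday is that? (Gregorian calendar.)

Doomsday rule: the anchor day for the 1600s is Tuesday. For year 70: 70÷12 = 5 r 10, and 10÷4 = 2, so 5+10+2 = 17.
Tuesday + 17 ≡ Friday — that's 1670's doomsday.
In March the doomsday date is Mar 14.
Mar 26 is 12 days after Mar 14; 12 mod 7 = 5, so Friday + 5 = Wednesday.

Wednesday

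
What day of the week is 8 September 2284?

Doomsday rule: the anchor day for the 2200s is Friday. For year 84: 84÷12 = 7 r 0, and 0÷4 = 0, so 7+0+0 = 7.
Friday + 7 ≡ Friday — that's 2284's doomsday.
In September the doomsday date is Sep 5.
Sep 8 is 3 days after Sep 5; 3 mod 7 = 3, so Friday + 3 = Monday.

Monday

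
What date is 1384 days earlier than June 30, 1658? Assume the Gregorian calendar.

−365 (one year) → Jun 30, 1657 (1019 left).
−365 (one year) → Jun 30, 1656 (654 left).
−366 (one year; includes Feb 29, 1656) → Jun 30, 1655 (288 left).
−30 → May 31, 1655 (end of May, 31 days; 258 left).
−31 → Apr 30, 1655 (end of Apr, 30 days; 227 left).
−30 → Mar 31, 1655 (end of Mar, 31 days; 197 left).
−31 → Feb 28, 1655 (end of Feb, 28 days; 166 left).
−28 → Jan 31, 1655 (end of Jan, 31 days; 138 left).
−31 → Dec 31, 1654 (end of Dec, 31 days; 107 left).
−31 → Nov 30, 1654 (end of Nov, 30 days; 76 left).
−30 → Oct 31, 1654 (end of Oct, 31 days; 46 left).
−31 → Sep 30, 1654 (end of Sep, 30 days; 15 left).
−15 → Sep 15, 1654.

September 15, 1654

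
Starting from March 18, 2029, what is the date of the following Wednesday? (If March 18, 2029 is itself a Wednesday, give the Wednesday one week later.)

March 21, 2029

Mar 18, 2029 is a Sunday.
From Sunday to the next Wednesday is 3 days.
Mar 18, 2029 + 3 = Mar 21, 2029.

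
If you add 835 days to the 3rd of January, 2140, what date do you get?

April 17, 2142

+366 (one year; includes Feb 29, 2140) → Jan 3, 2141 (469 left).
+365 (one year) → Jan 3, 2142 (104 left).
Jan has 31 days: +29 → Feb 1, 2142 (75 left).
Feb has 28 days: +28 → Mar 1, 2142 (47 left).
Mar has 31 days: +31 → Apr 1, 2142 (16 left).
+16 → Apr 17, 2142.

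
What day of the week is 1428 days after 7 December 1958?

Sunday

First find the weekday of Dec 7, 1958. Doomsday rule: the anchor day for the 1900s is Wednesday. For year 58: 58÷12 = 4 r 10, and 10÷4 = 2, so 4+10+2 = 16.
Wednesday + 16 ≡ Friday — that's 1958's doomsday.
In December the doomsday date is Dec 12.
Dec 7 is 5 days before Dec 12; 5 mod 7 = 5, so Friday − 5 = Sunday.
1428 mod 7 = 0, so 1428 days after a Sunday is Sunday + 0 = Sunday.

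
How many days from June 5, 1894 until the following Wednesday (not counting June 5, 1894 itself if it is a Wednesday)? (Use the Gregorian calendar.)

Jun 5, 1894 is a Tuesday.
From Tuesday to the next Wednesday is 1 day.

1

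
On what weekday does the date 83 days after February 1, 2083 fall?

Sunday

Feb 1, 2083 is a Monday.
83 mod 7 = 6, so 83 days after a Monday is Monday + 6 = Sunday.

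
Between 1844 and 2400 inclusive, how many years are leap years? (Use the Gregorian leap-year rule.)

136

Multiples of 4 in [1844,2400]: 140.
Of those, multiples of 100: 6 (not leap unless ÷400).
Multiples of 400: 2.
Leap years = 140 − 6 + 2 = 136.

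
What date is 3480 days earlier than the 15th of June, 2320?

−366 (one year; includes Feb 29, 2320) → Jun 15, 2319 (3114 left).
−365 (one year) → Jun 15, 2318 (2749 left).
−365 (one year) → Jun 15, 2317 (2384 left).
−365 (one year) → Jun 15, 2316 (2019 left).
−366 (one year; includes Feb 29, 2316) → Jun 15, 2315 (1653 left).
−365 (one year) → Jun 15, 2314 (1288 left).
−365 (one year) → Jun 15, 2313 (923 left).
−365 (one year) → Jun 15, 2312 (558 left).
−366 (one year; includes Feb 29, 2312) → Jun 15, 2311 (192 left).
−15 → May 31, 2311 (end of May, 31 days; 177 left).
−31 → Apr 30, 2311 (end of Apr, 30 days; 146 left).
−30 → Mar 31, 2311 (end of Mar, 31 days; 116 left).
−31 → Feb 28, 2311 (end of Feb, 28 days; 85 left).
−28 → Jan 31, 2311 (end of Jan, 31 days; 57 left).
−31 → Dec 31, 2310 (end of Dec, 31 days; 26 left).
−26 → Dec 5, 2310.

December 5, 2310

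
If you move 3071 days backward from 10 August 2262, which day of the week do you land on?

Tuesday

Aug 10, 2262 is a Sunday.
3071 mod 7 = 5, so 3071 days before a Sunday is Sunday − 5 = Tuesday.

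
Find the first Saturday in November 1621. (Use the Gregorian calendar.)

November 6, 1621

November 1, 1621 is a Monday.
The first Saturday is therefore November 6 (5 days later).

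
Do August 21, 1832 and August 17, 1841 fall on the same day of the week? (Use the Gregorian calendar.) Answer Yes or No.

From Aug 21, 1832 to Aug 17, 1841 is 3283 days.
3283 mod 7 = 0, so they are the same weekday.
(Aug 21, 1832 is a Tuesday; Aug 17, 1841 is a Tuesday.)

Yes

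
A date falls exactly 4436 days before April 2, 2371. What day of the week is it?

Sunday

Apr 2, 2371 is a Friday.
4436 mod 7 = 5, so 4436 days before a Friday is Friday − 5 = Sunday.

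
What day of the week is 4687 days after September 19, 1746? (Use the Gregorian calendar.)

Friday

First find the weekday of Sep 19, 1746. Doomsday rule: the anchor day for the 1700s is Sunday. For year 46: 46÷12 = 3 r 10, and 10÷4 = 2, so 3+10+2 = 15.
Sunday + 15 ≡ Monday — that's 1746's doomsday.
In September the doomsday date is Sep 5.
Sep 19 is 14 days after Sep 5; 14 mod 7 = 0, so Monday + 0 = Monday.
4687 mod 7 = 4, so 4687 days after a Monday is Monday + 4 = Friday.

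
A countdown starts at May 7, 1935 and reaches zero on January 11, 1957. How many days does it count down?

May 7, 1935 → May 7, 1936: 366 days (Feb 29, 1936 is in that span).
May 7, 1936 → May 7, 1937: 365 days.
May 7, 1937 → May 7, 1938: 365 days.
May 7, 1938 → May 7, 1939: 365 days.
May 7, 1939 → May 7, 1940: 366 days (Feb 29, 1940 is in that span).
May 7, 1940 → May 7, 1941: 365 days.
May 7, 1941 → May 7, 1942: 365 days.
May 7, 1942 → May 7, 1943: 365 days.
May 7, 1943 → May 7, 1944: 366 days (Feb 29, 1944 is in that span).
May 7, 1944 → May 7, 1945: 365 days.
May 7, 1945 → May 7, 1946: 365 days.
May 7, 1946 → May 7, 1947: 365 days.
May 7, 1947 → May 7, 1948: 366 days (Feb 29, 1948 is in that span).
May 7, 1948 → May 7, 1949: 365 days.
May 7, 1949 → May 7, 1950: 365 days.
May 7, 1950 → May 7, 1951: 365 days.
May 7, 1951 → May 7, 1952: 366 days (Feb 29, 1952 is in that span).
May 7, 1952 → May 7, 1953: 365 days.
May 7, 1953 → May 7, 1954: 365 days.
May 7, 1954 → May 7, 1955: 365 days.
May 7, 1955 → May 7, 1956: 366 days (Feb 29, 1956 is in that span).
May 7, 1956 → Jun 7, 1956: 31 days (May has 31).
Jun 7, 1956 → Jul 7, 1956: 30 days (June has 30).
Jul 7, 1956 → Aug 7, 1956: 31 days (July has 31).
Aug 7, 1956 → Sep 7, 1956: 31 days (August has 31).
Sep 7, 1956 → Oct 7, 1956: 30 days (September has 30).
Oct 7, 1956 → Nov 7, 1956: 31 days (October has 31).
Nov 7, 1956 → Dec 7, 1956: 30 days (November has 30).
Dec 7, 1956 → Jan 7, 1957: 31 days (December has 31).
Jan 7, 1957 → Jan 11, 1957: 4 days.
Total: 7920 days.

7920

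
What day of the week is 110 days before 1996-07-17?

Friday

First find the weekday of Jul 17, 1996. Doomsday rule: the anchor day for the 1900s is Wednesday. For year 96: 96÷12 = 8 r 0, and 0÷4 = 0, so 8+0+0 = 8.
Wednesday + 8 ≡ Thursday — that's 1996's doomsday.
In July the doomsday date is Jul 11.
Jul 17 is 6 days after Jul 11; 6 mod 7 = 6, so Thursday + 6 = Wednesday.
110 mod 7 = 5, so 110 days before a Wednesday is Wednesday − 5 = Friday.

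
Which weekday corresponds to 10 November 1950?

Friday

January 1, 1950 is a Sunday.
Jan 1, 1950 → Feb 1, 1950: 31 days (January has 31).
Feb 1, 1950 → Mar 1, 1950: 28 days (February has 28).
Mar 1, 1950 → Apr 1, 1950: 31 days (March has 31).
Apr 1, 1950 → May 1, 1950: 30 days (April has 30).
May 1, 1950 → Jun 1, 1950: 31 days (May has 31).
Jun 1, 1950 → Jul 1, 1950: 30 days (June has 30).
Jul 1, 1950 → Aug 1, 1950: 31 days (July has 31).
Aug 1, 1950 → Sep 1, 1950: 31 days (August has 31).
Sep 1, 1950 → Oct 1, 1950: 30 days (September has 30).
Oct 1, 1950 → Nov 1, 1950: 31 days (October has 31).
Nov 1, 1950 → Nov 10, 1950: 9 days.
Total: 313 days.
313 mod 7 = 5, so Sunday + 5 = Friday.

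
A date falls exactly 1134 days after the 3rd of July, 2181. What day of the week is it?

Tuesday

First find the weekday of Jul 3, 2181. Doomsday rule: the anchor day for the 2100s is Sunday. For year 81: 81÷12 = 6 r 9, and 9÷4 = 2, so 6+9+2 = 17.
Sunday + 17 ≡ Wednesday — that's 2181's doomsday.
In July the doomsday date is Jul 11.
Jul 3 is 8 days before Jul 11; 8 mod 7 = 1, so Wednesday − 1 = Tuesday.
1134 mod 7 = 0, so 1134 days after a Tuesday is Tuesday + 0 = Tuesday.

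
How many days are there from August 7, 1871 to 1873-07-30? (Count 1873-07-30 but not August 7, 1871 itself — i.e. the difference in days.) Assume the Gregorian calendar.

Aug 7, 1871 → Aug 7, 1872: 366 days (Feb 29, 1872 is in that span).
Aug 7, 1872 → Sep 7, 1872: 31 days (August has 31).
Sep 7, 1872 → Oct 7, 1872: 30 days (September has 30).
Oct 7, 1872 → Nov 7, 1872: 31 days (October has 31).
Nov 7, 1872 → Dec 7, 1872: 30 days (November has 30).
Dec 7, 1872 → Jan 7, 1873: 31 days (December has 31).
Jan 7, 1873 → Feb 7, 1873: 31 days (January has 31).
Feb 7, 1873 → Mar 7, 1873: 28 days (February has 28).
Mar 7, 1873 → Apr 7, 1873: 31 days (March has 31).
Apr 7, 1873 → May 7, 1873: 30 days (April has 30).
May 7, 1873 → Jun 7, 1873: 31 days (May has 31).
Jun 7, 1873 → Jul 7, 1873: 30 days (June has 30).
Jul 7, 1873 → Jul 30, 1873: 23 days.
Total: 723 days.

723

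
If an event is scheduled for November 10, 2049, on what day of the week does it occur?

January 1, 2049 is a Friday.
Jan 1, 2049 → Feb 1, 2049: 31 days (January has 31).
Feb 1, 2049 → Mar 1, 2049: 28 days (February has 28).
Mar 1, 2049 → Apr 1, 2049: 31 days (March has 31).
Apr 1, 2049 → May 1, 2049: 30 days (April has 30).
May 1, 2049 → Jun 1, 2049: 31 days (May has 31).
Jun 1, 2049 → Jul 1, 2049: 30 days (June has 30).
Jul 1, 2049 → Aug 1, 2049: 31 days (July has 31).
Aug 1, 2049 → Sep 1, 2049: 31 days (August has 31).
Sep 1, 2049 → Oct 1, 2049: 30 days (September has 30).
Oct 1, 2049 → Nov 1, 2049: 31 days (October has 31).
Nov 1, 2049 → Nov 10, 2049: 9 days.
Total: 313 days.
313 mod 7 = 5, so Friday + 5 = Wednesday.

Wednesday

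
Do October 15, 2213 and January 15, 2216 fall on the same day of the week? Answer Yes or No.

From Oct 15, 2213 to Jan 15, 2216 is 822 days.
822 mod 7 = 3, so they are different weekdays.
(Oct 15, 2213 is a Friday; Jan 15, 2216 is a Monday.)

No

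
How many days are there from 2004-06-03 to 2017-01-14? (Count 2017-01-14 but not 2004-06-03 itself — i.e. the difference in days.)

Jun 3, 2004 → Jun 3, 2005: 365 days.
Jun 3, 2005 → Jun 3, 2006: 365 days.
Jun 3, 2006 → Jun 3, 2007: 365 days.
Jun 3, 2007 → Jun 3, 2008: 366 days (Feb 29, 2008 is in that span).
Jun 3, 2008 → Jun 3, 2009: 365 days.
Jun 3, 2009 → Jun 3, 2010: 365 days.
Jun 3, 2010 → Jun 3, 2011: 365 days.
Jun 3, 2011 → Jun 3, 2012: 366 days (Feb 29, 2012 is in that span).
Jun 3, 2012 → Jun 3, 2013: 365 days.
Jun 3, 2013 → Jun 3, 2014: 365 days.
Jun 3, 2014 → Jun 3, 2015: 365 days.
Jun 3, 2015 → Jun 3, 2016: 366 days (Feb 29, 2016 is in that span).
Jun 3, 2016 → Jul 3, 2016: 30 days (June has 30).
Jul 3, 2016 → Aug 3, 2016: 31 days (July has 31).
Aug 3, 2016 → Sep 3, 2016: 31 days (August has 31).
Sep 3, 2016 → Oct 3, 2016: 30 days (September has 30).
Oct 3, 2016 → Nov 3, 2016: 31 days (October has 31).
Nov 3, 2016 → Dec 3, 2016: 30 days (November has 30).
Dec 3, 2016 → Jan 3, 2017: 31 days (December has 31).
Jan 3, 2017 → Jan 14, 2017: 11 days.
Total: 4608 days.

4608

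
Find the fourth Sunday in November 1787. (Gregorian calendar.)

November 1, 1787 is a Thursday.
The first Sunday is therefore November 4 (3 days later).
The fourth Sunday is 4 + 3×7 = November 25.

November 25, 1787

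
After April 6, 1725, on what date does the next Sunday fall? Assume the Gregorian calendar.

April 8, 1725

Apr 6, 1725 is a Friday.
From Friday to the next Sunday is 2 days.
Apr 6, 1725 + 2 = Apr 8, 1725.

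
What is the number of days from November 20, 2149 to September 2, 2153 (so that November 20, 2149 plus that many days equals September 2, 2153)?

Nov 20, 2149 → Nov 20, 2150: 365 days.
Nov 20, 2150 → Nov 20, 2151: 365 days.
Nov 20, 2151 → Nov 20, 2152: 366 days (Feb 29, 2152 is in that span).
Nov 20, 2152 → Dec 20, 2152: 30 days (November has 30).
Dec 20, 2152 → Jan 20, 2153: 31 days (December has 31).
Jan 20, 2153 → Feb 20, 2153: 31 days (January has 31).
Feb 20, 2153 → Mar 20, 2153: 28 days (February has 28).
Mar 20, 2153 → Apr 20, 2153: 31 days (March has 31).
Apr 20, 2153 → May 20, 2153: 30 days (April has 30).
May 20, 2153 → Jun 20, 2153: 31 days (May has 31).
Jun 20, 2153 → Jul 20, 2153: 30 days (June has 30).
Jul 20, 2153 → Aug 20, 2153: 31 days (July has 31).
Aug 20, 2153 → Sep 2, 2153: 13 days.
Total: 1382 days.

1382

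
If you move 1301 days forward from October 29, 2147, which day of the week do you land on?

Saturday

First find the weekday of Oct 29, 2147. Doomsday rule: the anchor day for the 2100s is Sunday. For year 47: 47÷12 = 3 r 11, and 11÷4 = 2, so 3+11+2 = 16.
Sunday + 16 ≡ Tuesday — that's 2147's doomsday.
In October the doomsday date is Oct 10.
Oct 29 is 19 days after Oct 10; 19 mod 7 = 5, so Tuesday + 5 = Sunday.
1301 mod 7 = 6, so 1301 days after a Sunday is Sunday + 6 = Saturday.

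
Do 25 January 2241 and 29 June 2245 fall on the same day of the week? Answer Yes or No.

No

From Jan 25, 2241 to Jun 29, 2245 is 1616 days.
1616 mod 7 = 6, so they are different weekdays.
(Jan 25, 2241 is a Monday; Jun 29, 2245 is a Sunday.)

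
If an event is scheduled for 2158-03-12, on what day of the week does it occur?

January 1, 2158 is a Sunday.
Jan 1, 2158 → Feb 1, 2158: 31 days (January has 31).
Feb 1, 2158 → Mar 1, 2158: 28 days (February has 28).
Mar 1, 2158 → Mar 12, 2158: 11 days.
Total: 70 days.
70 mod 7 = 0, so Sunday + 0 = Sunday.

Sunday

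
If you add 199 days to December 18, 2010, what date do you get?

July 5, 2011

Dec has 31 days: +14 → Jan 1, 2011 (185 left).
Jan has 31 days: +31 → Feb 1, 2011 (154 left).
Feb has 28 days: +28 → Mar 1, 2011 (126 left).
Mar has 31 days: +31 → Apr 1, 2011 (95 left).
Apr has 30 days: +30 → May 1, 2011 (65 left).
May has 31 days: +31 → Jun 1, 2011 (34 left).
Jun has 30 days: +30 → Jul 1, 2011 (4 left).
+4 → Jul 5, 2011.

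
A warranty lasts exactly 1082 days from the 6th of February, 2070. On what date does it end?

+365 (one year) → Feb 6, 2071 (717 left).
+365 (one year) → Feb 6, 2072 (352 left).
Feb has 29 days: +24 → Mar 1, 2072 (328 left).
Mar has 31 days: +31 → Apr 1, 2072 (297 left).
Apr has 30 days: +30 → May 1, 2072 (267 left).
May has 31 days: +31 → Jun 1, 2072 (236 left).
Jun has 30 days: +30 → Jul 1, 2072 (206 left).
Jul has 31 days: +31 → Aug 1, 2072 (175 left).
Aug has 31 days: +31 → Sep 1, 2072 (144 left).
Sep has 30 days: +30 → Oct 1, 2072 (114 left).
Oct has 31 days: +31 → Nov 1, 2072 (83 left).
Nov has 30 days: +30 → Dec 1, 2072 (53 left).
Dec has 31 days: +31 → Jan 1, 2073 (22 left).
+22 → Jan 23, 2073.

January 23, 2073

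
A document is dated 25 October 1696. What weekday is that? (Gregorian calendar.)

Doomsday rule: the anchor day for the 1600s is Tuesday. For year 96: 96÷12 = 8 r 0, and 0÷4 = 0, so 8+0+0 = 8.
Tuesday + 8 ≡ Wednesday — that's 1696's doomsday.
In October the doomsday date is Oct 10.
Oct 25 is 15 days after Oct 10; 15 mod 7 = 1, so Wednesday + 1 = Thursday.

Thursday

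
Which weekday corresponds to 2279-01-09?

Thursday

Doomsday rule: the anchor day for the 2200s is Friday. For year 79: 79÷12 = 6 r 7, and 7÷4 = 1, so 6+7+1 = 14.
Friday + 14 ≡ Friday — that's 2279's doomsday.
In January the doomsday date is Jan 3 (2279 is not a leap year).
Jan 9 is 6 days after Jan 3; 6 mod 7 = 6, so Friday + 6 = Thursday.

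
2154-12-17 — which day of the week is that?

Doomsday rule: the anchor day for the 2100s is Sunday. For year 54: 54÷12 = 4 r 6, and 6÷4 = 1, so 4+6+1 = 11.
Sunday + 11 ≡ Thursday — that's 2154's doomsday.
In December the doomsday date is Dec 12.
Dec 17 is 5 days after Dec 12; 5 mod 7 = 5, so Thursday + 5 = Tuesday.

Tuesday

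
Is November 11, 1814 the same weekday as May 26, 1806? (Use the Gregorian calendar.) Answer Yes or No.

No

From May 26, 1806 to Nov 11, 1814 is 3091 days.
3091 mod 7 = 4, so they are different weekdays.
(May 26, 1806 is a Monday; Nov 11, 1814 is a Friday.)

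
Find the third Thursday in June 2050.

June 16, 2050

June 1, 2050 is a Wednesday.
The first Thursday is therefore June 2 (1 days later).
The third Thursday is 2 + 2×7 = June 16.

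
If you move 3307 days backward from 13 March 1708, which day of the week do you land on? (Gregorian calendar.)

Saturday

First find the weekday of Mar 13, 1708. Doomsday rule: the anchor day for the 1700s is Sunday. For year 08: 8÷12 = 0 r 8, and 8÷4 = 2, so 0+8+2 = 10.
Sunday + 10 ≡ Wednesday — that's 1708's doomsday.
In March the doomsday date is Mar 14.
Mar 13 is 1 day before Mar 14; 1 mod 7 = 1, so Wednesday − 1 = Tuesday.
3307 mod 7 = 3, so 3307 days before a Tuesday is Tuesday − 3 = Saturday.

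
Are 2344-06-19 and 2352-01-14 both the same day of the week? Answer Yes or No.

Yes

From Jun 19, 2344 to Jan 14, 2352 is 2765 days.
2765 mod 7 = 0, so they are the same weekday.
(Jun 19, 2344 is a Monday; Jan 14, 2352 is a Monday.)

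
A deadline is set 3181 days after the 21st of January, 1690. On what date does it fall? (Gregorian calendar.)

October 7, 1698

+365 (one year) → Jan 21, 1691 (2816 left).
+365 (one year) → Jan 21, 1692 (2451 left).
+366 (one year; includes Feb 29, 1692) → Jan 21, 1693 (2085 left).
+365 (one year) → Jan 21, 1694 (1720 left).
+365 (one year) → Jan 21, 1695 (1355 left).
+365 (one year) → Jan 21, 1696 (990 left).
+366 (one year; includes Feb 29, 1696) → Jan 21, 1697 (624 left).
+365 (one year) → Jan 21, 1698 (259 left).
Jan has 31 days: +11 → Feb 1, 1698 (248 left).
Feb has 28 days: +28 → Mar 1, 1698 (220 left).
Mar has 31 days: +31 → Apr 1, 1698 (189 left).
Apr has 30 days: +30 → May 1, 1698 (159 left).
May has 31 days: +31 → Jun 1, 1698 (128 left).
Jun has 30 days: +30 → Jul 1, 1698 (98 left).
Jul has 31 days: +31 → Aug 1, 1698 (67 left).
Aug has 31 days: +31 → Sep 1, 1698 (36 left).
Sep has 30 days: +30 → Oct 1, 1698 (6 left).
+6 → Oct 7, 1698.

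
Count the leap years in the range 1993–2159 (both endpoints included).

Multiples of 4 in [1993,2159]: 41.
Of those, multiples of 100: 2 (not leap unless ÷400).
Multiples of 400: 1.
Leap years = 41 − 2 + 1 = 40.

40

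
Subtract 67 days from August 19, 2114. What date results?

June 13, 2114

−19 → Jul 31, 2114 (end of Jul, 31 days; 48 left).
−31 → Jun 30, 2114 (end of Jun, 30 days; 17 left).
−17 → Jun 13, 2114.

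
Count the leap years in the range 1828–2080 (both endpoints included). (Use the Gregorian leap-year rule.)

63

Multiples of 4 in [1828,2080]: 64.
Of those, multiples of 100: 2 (not leap unless ÷400).
Multiples of 400: 1.
Leap years = 64 − 2 + 1 = 63.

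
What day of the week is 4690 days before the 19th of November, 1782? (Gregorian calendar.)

First find the weekday of Nov 19, 1782. Doomsday rule: the anchor day for the 1700s is Sunday. For year 82: 82÷12 = 6 r 10, and 10÷4 = 2, so 6+10+2 = 18.
Sunday + 18 ≡ Thursday — that's 1782's doomsday.
In November the doomsday date is Nov 7.
Nov 19 is 12 days after Nov 7; 12 mod 7 = 5, so Thursday + 5 = Tuesday.
4690 mod 7 = 0, so 4690 days before a Tuesday is Tuesday − 0 = Tuesday.

Tuesday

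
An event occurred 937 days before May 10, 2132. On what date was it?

−366 (one year; includes Feb 29, 2132) → May 10, 2131 (571 left).
−365 (one year) → May 10, 2130 (206 left).
−10 → Apr 30, 2130 (end of Apr, 30 days; 196 left).
−30 → Mar 31, 2130 (end of Mar, 31 days; 166 left).
−31 → Feb 28, 2130 (end of Feb, 28 days; 135 left).
−28 → Jan 31, 2130 (end of Jan, 31 days; 107 left).
−31 → Dec 31, 2129 (end of Dec, 31 days; 76 left).
−31 → Nov 30, 2129 (end of Nov, 30 days; 45 left).
−30 → Oct 31, 2129 (end of Oct, 31 days; 15 left).
−15 → Oct 16, 2129.

October 16, 2129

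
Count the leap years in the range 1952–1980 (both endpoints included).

8

Multiples of 4 in [1952,1980]: 8.
Of those, multiples of 100: 0 (not leap unless ÷400).
Multiples of 400: 0.
Leap years = 8 − 0 + 0 = 8.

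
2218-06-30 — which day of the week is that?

Tuesday

Doomsday rule: the anchor day for the 2200s is Friday. For year 18: 18÷12 = 1 r 6, and 6÷4 = 1, so 1+6+1 = 8.
Friday + 8 ≡ Saturday — that's 2218's doomsday.
In June the doomsday date is Jun 6.
Jun 30 is 24 days after Jun 6; 24 mod 7 = 3, so Saturday + 3 = Tuesday.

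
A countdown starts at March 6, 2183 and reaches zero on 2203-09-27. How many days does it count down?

Mar 6, 2183 → Mar 6, 2184: 366 days (Feb 29, 2184 is in that span).
Mar 6, 2184 → Mar 6, 2185: 365 days.
Mar 6, 2185 → Mar 6, 2186: 365 days.
Mar 6, 2186 → Mar 6, 2187: 365 days.
Mar 6, 2187 → Mar 6, 2188: 366 days (Feb 29, 2188 is in that span).
Mar 6, 2188 → Mar 6, 2189: 365 days.
Mar 6, 2189 → Mar 6, 2190: 365 days.
Mar 6, 2190 → Mar 6, 2191: 365 days.
Mar 6, 2191 → Mar 6, 2192: 366 days (Feb 29, 2192 is in that span).
Mar 6, 2192 → Mar 6, 2193: 365 days.
Mar 6, 2193 → Mar 6, 2194: 365 days.
Mar 6, 2194 → Mar 6, 2195: 365 days.
Mar 6, 2195 → Mar 6, 2196: 366 days (Feb 29, 2196 is in that span).
Mar 6, 2196 → Mar 6, 2197: 365 days.
Mar 6, 2197 → Mar 6, 2198: 365 days.
Mar 6, 2198 → Mar 6, 2199: 365 days.
Mar 6, 2199 → Mar 6, 2200: 365 days.
Mar 6, 2200 → Mar 6, 2201: 365 days.
Mar 6, 2201 → Mar 6, 2202: 365 days.
Mar 6, 2202 → Mar 6, 2203: 365 days.
Mar 6, 2203 → Apr 6, 2203: 31 days (March has 31).
Apr 6, 2203 → May 6, 2203: 30 days (April has 30).
May 6, 2203 → Jun 6, 2203: 31 days (May has 31).
Jun 6, 2203 → Jul 6, 2203: 30 days (June has 30).
Jul 6, 2203 → Aug 6, 2203: 31 days (July has 31).
Aug 6, 2203 → Sep 6, 2203: 31 days (August has 31).
Sep 6, 2203 → Sep 27, 2203: 21 days.
Total: 7509 days.

7509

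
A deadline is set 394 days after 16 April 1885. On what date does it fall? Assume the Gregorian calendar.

May 15, 1886

Apr has 30 days: +15 → May 1, 1885 (379 left).
May has 31 days: +31 → Jun 1, 1885 (348 left).
Jun has 30 days: +30 → Jul 1, 1885 (318 left).
Jul has 31 days: +31 → Aug 1, 1885 (287 left).
Aug has 31 days: +31 → Sep 1, 1885 (256 left).
Sep has 30 days: +30 → Oct 1, 1885 (226 left).
Oct has 31 days: +31 → Nov 1, 1885 (195 left).
Nov has 30 days: +30 → Dec 1, 1885 (165 left).
Dec has 31 days: +31 → Jan 1, 1886 (134 left).
Jan has 31 days: +31 → Feb 1, 1886 (103 left).
Feb has 28 days: +28 → Mar 1, 1886 (75 left).
Mar has 31 days: +31 → Apr 1, 1886 (44 left).
Apr has 30 days: +30 → May 1, 1886 (14 left).
+14 → May 15, 1886.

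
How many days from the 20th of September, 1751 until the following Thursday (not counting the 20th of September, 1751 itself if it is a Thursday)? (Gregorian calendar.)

3

Sep 20, 1751 is a Monday.
From Monday to the next Thursday is 3 days.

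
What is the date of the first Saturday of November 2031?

November 1, 2031

November 1, 2031 is a Saturday.
The first Saturday is therefore November 1 (same day).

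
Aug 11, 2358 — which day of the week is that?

Doomsday rule: the anchor day for the 2300s is Wednesday. For year 58: 58÷12 = 4 r 10, and 10÷4 = 2, so 4+10+2 = 16.
Wednesday + 16 ≡ Friday — that's 2358's doomsday.
In August the doomsday date is Aug 8.
Aug 11 is 3 days after Aug 8; 3 mod 7 = 3, so Friday + 3 = Monday.

Monday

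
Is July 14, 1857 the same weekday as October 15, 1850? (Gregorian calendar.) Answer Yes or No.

From Oct 15, 1850 to Jul 14, 1857 is 2464 days.
2464 mod 7 = 0, so they are the same weekday.
(Oct 15, 1850 is a Tuesday; Jul 14, 1857 is a Tuesday.)

Yes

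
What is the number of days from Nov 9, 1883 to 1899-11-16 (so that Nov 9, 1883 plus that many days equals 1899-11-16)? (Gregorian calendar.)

Nov 9, 1883 → Nov 9, 1884: 366 days (Feb 29, 1884 is in that span).
Nov 9, 1884 → Nov 9, 1885: 365 days.
Nov 9, 1885 → Nov 9, 1886: 365 days.
Nov 9, 1886 → Nov 9, 1887: 365 days.
Nov 9, 1887 → Nov 9, 1888: 366 days (Feb 29, 1888 is in that span).
Nov 9, 1888 → Nov 9, 1889: 365 days.
Nov 9, 1889 → Nov 9, 1890: 365 days.
Nov 9, 1890 → Nov 9, 1891: 365 days.
Nov 9, 1891 → Nov 9, 1892: 366 days (Feb 29, 1892 is in that span).
Nov 9, 1892 → Nov 9, 1893: 365 days.
Nov 9, 1893 → Nov 9, 1894: 365 days.
Nov 9, 1894 → Nov 9, 1895: 365 days.
Nov 9, 1895 → Nov 9, 1896: 366 days (Feb 29, 1896 is in that span).
Nov 9, 1896 → Nov 9, 1897: 365 days.
Nov 9, 1897 → Nov 9, 1898: 365 days.
Nov 9, 1898 → Dec 9, 1898: 30 days (November has 30).
Dec 9, 1898 → Jan 9, 1899: 31 days (December has 31).
Jan 9, 1899 → Feb 9, 1899: 31 days (January has 31).
Feb 9, 1899 → Mar 9, 1899: 28 days (February has 28).
Mar 9, 1899 → Apr 9, 1899: 31 days (March has 31).
Apr 9, 1899 → May 9, 1899: 30 days (April has 30).
May 9, 1899 → Jun 9, 1899: 31 days (May has 31).
Jun 9, 1899 → Jul 9, 1899: 30 days (June has 30).
Jul 9, 1899 → Aug 9, 1899: 31 days (July has 31).
Aug 9, 1899 → Sep 9, 1899: 31 days (August has 31).
Sep 9, 1899 → Oct 9, 1899: 30 days (September has 30).
Oct 9, 1899 → Nov 9, 1899: 31 days (October has 31).
Nov 9, 1899 → Nov 16, 1899: 7 days.
Total: 5851 days.

5851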